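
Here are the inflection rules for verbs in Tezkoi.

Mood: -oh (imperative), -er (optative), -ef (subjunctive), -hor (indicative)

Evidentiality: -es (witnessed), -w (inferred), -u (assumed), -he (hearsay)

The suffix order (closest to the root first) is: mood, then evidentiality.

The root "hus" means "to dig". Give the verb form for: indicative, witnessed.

hushores

Attach mood indicative -hor → hushor.
Attach evidentiality witnessed -es → hushores.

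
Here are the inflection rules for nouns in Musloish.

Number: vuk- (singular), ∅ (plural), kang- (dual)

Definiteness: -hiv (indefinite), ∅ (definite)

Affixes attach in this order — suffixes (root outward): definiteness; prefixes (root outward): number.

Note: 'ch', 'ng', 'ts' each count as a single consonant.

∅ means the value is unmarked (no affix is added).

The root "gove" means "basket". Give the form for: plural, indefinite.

govehiv

Attach definiteness indefinite -hiv → govehiv.
number = plural: zero marking, form stays govehiv.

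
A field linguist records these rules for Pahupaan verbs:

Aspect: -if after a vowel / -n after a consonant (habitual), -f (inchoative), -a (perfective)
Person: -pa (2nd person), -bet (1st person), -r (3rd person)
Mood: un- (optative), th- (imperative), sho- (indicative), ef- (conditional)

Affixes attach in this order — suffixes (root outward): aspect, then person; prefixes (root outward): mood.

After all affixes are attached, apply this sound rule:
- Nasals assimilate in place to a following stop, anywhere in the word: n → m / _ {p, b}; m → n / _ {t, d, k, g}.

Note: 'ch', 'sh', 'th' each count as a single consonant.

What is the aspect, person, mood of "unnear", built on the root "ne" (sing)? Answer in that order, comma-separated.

perfective, 3rd person, optative

Segment: un-ne-a-r.
aspect: -a → perfective.
person: -r → 3rd person.
mood: un- → optative.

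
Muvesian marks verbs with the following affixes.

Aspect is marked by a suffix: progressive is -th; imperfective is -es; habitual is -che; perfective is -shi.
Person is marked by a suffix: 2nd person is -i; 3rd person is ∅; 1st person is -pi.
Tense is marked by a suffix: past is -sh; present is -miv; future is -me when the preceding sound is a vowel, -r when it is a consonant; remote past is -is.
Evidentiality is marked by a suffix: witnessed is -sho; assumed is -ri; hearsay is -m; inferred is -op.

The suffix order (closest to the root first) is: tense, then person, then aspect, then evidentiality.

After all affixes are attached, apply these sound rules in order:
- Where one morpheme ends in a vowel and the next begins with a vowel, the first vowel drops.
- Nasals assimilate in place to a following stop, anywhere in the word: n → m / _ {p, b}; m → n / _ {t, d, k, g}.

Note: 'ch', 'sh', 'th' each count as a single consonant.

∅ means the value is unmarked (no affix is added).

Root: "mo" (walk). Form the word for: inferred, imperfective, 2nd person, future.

momesop

Attach tense future -me (after vowel 'o') → mome.
Attach person 2nd person -i → momei.
Attach aspect imperfective -es → momeies.
Attach evidentiality inferred -op → momeiesop.
Apply vowel deletion: momeiesop → momesop.
Nasal assimilation: no change.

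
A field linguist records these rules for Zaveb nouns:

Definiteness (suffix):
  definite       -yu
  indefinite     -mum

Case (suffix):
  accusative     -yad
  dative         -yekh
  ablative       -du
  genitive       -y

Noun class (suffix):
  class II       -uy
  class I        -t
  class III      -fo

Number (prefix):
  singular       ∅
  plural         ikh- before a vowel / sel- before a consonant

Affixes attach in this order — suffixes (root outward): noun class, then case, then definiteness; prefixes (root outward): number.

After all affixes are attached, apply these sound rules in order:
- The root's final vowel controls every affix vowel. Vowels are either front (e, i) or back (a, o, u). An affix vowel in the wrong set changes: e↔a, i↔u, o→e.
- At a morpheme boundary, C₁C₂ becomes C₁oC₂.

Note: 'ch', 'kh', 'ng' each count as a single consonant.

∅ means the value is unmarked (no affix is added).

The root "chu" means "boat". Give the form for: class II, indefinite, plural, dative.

Attach number plural sel- (before consonant 'ch') → selchu.
Attach noun class class II -uy → selchuuy.
Attach case dative -yekh → selchuuyyekh.
Attach definiteness indefinite -mum → selchuuyyekhmum.
Apply vowel harmony: selchuuyyekhmum → salchuuyyakhmum.
Apply epenthesis: salchuuyyakhmum → salochuuyoyakhomum.

salochuuyoyakhomum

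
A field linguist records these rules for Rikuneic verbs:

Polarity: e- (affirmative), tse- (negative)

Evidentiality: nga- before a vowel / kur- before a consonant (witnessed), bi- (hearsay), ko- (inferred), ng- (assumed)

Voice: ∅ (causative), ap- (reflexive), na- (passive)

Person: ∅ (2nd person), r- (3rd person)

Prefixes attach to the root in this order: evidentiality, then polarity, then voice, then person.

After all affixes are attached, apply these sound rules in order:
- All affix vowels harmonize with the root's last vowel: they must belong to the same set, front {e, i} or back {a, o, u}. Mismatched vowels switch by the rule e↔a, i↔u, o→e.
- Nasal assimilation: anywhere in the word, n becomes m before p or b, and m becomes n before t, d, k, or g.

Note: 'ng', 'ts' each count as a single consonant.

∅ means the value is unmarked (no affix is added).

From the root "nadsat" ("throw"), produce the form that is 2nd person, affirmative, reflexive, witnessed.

apakurnadsat

Attach evidentiality witnessed kur- (before consonant 'n') → kurnadsat.
Attach polarity affirmative e- → ekurnadsat.
Attach voice reflexive ap- → apekurnadsat.
person = 2nd person: zero marking, form stays apekurnadsat.
Apply vowel harmony: apekurnadsat → apakurnadsat.
Nasal assimilation: no change.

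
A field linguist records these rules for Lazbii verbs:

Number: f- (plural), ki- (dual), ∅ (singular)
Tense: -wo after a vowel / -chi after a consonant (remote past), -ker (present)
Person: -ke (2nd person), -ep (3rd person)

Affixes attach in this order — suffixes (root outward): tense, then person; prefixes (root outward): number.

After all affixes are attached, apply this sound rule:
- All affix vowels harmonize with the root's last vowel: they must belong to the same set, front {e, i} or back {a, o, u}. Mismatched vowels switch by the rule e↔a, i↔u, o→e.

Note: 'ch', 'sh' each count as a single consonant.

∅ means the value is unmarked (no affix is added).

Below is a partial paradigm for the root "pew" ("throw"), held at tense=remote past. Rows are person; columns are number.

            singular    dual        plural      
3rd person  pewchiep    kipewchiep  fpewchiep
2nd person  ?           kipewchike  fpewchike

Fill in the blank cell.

Attach tense remote past -chi (after consonant 'w') → pewchi.
Attach person 2nd person -ke → pewchike.
number = singular: zero marking, form stays pewchike.
Vowel harmony: no change.

pewchike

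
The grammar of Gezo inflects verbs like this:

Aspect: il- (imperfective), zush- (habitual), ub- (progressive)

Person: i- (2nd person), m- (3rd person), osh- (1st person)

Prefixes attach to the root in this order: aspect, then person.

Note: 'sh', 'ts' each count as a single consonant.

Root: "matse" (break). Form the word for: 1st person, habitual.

oshzushmatse

Attach aspect habitual zush- → zushmatse.
Attach person 1st person osh- → oshzushmatse.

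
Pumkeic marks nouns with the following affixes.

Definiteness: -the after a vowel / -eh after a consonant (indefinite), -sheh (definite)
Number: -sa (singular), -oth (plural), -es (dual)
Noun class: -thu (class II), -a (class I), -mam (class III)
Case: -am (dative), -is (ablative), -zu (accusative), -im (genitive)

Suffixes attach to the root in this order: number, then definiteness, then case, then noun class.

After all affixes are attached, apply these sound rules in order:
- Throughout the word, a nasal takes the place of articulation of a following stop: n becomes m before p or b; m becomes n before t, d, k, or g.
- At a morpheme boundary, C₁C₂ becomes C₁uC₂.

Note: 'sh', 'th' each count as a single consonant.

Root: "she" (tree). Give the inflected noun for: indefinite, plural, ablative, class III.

Attach number plural -oth → sheoth.
Attach definiteness indefinite -eh (after consonant 'th') → sheotheh.
Attach case ablative -is → sheothehis.
Attach noun class class III -mam → sheothehismam.
Nasal assimilation: no change.
Apply epenthesis: sheothehismam → sheothehisumam.

sheothehisumam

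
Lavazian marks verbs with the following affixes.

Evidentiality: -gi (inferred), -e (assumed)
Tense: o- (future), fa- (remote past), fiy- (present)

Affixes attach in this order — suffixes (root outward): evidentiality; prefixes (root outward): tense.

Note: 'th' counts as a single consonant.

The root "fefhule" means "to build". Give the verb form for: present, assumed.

fiyfefhulee

Attach tense present fiy- → fiyfefhule.
Attach evidentiality assumed -e → fiyfefhulee.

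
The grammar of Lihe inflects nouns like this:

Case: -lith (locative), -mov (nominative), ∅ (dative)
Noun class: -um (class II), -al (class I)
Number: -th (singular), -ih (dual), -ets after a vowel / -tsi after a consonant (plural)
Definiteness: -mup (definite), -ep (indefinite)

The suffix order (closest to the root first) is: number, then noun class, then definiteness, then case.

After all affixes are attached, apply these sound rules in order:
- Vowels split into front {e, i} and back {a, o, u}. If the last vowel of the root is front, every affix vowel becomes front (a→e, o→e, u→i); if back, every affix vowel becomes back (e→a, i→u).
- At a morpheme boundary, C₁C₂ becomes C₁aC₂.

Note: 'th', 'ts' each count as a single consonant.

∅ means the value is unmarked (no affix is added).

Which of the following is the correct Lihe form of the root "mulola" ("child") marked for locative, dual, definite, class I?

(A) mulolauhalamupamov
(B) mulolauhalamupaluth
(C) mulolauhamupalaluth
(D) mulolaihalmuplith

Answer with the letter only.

B

Attach number dual -ih → mulolaih.
Attach noun class class I -al → mulolaihal.
Attach definiteness definite -mup → mulolaihalmup.
Attach case locative -lith → mulolaihalmuplith.
Apply vowel harmony: mulolaihalmuplith → mulolauhalmupluth.
Apply epenthesis: mulolauhalmupluth → mulolauhalamupaluth.
So the correct form is mulolauhalamupaluth, option (B).
(C) mulolauhamupalaluth is wrong: it has the affixes in the wrong order.
(A) mulolauhalamupamov is wrong: it uses nominative instead of locative for case.
(D) mulolaihalmuplith is wrong: it fails to apply the sound rule(s).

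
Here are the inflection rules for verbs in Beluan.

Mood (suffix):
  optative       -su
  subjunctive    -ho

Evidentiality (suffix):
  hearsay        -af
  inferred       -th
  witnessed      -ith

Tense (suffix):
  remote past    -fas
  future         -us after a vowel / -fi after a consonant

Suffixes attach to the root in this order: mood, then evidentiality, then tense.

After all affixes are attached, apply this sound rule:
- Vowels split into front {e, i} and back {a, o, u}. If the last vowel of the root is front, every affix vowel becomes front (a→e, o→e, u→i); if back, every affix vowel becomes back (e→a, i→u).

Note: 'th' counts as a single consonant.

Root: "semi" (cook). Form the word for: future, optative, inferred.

Attach mood optative -su → semisu.
Attach evidentiality inferred -th → semisuth.
Attach tense future -fi (after consonant 'th') → semisuthfi.
Apply vowel harmony: semisuthfi → semisithfi.

semisithfi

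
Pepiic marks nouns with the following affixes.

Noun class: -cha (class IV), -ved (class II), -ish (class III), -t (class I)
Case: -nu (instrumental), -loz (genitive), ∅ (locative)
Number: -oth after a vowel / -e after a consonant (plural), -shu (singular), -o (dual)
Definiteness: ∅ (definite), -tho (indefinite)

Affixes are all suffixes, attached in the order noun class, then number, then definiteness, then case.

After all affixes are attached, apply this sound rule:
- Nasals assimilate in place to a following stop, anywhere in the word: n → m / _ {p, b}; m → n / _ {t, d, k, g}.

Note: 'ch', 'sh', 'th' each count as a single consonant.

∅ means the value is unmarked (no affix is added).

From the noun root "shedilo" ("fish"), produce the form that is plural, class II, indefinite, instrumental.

shedilovedethonu

Attach noun class class II -ved → shediloved.
Attach number plural -e (after consonant 'd') → shedilovede.
Attach definiteness indefinite -tho → shedilovedetho.
Attach case instrumental -nu → shedilovedethonu.
Nasal assimilation: no change.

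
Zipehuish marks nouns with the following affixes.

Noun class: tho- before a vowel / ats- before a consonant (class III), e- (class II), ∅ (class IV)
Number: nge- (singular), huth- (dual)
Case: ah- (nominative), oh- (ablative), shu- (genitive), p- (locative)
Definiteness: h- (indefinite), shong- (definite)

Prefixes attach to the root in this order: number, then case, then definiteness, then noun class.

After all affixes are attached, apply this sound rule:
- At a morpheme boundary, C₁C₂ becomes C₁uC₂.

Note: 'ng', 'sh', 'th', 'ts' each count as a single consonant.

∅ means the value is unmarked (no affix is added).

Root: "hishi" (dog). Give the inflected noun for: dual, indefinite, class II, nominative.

ehahuhuthuhishi

Attach number dual huth- → huthhishi.
Attach case nominative ah- → ahhuthhishi.
Attach definiteness indefinite h- → hahhuthhishi.
Attach noun class class II e- → ehahhuthhishi.
Apply epenthesis: ehahhuthhishi → ehahuhuthuhishi.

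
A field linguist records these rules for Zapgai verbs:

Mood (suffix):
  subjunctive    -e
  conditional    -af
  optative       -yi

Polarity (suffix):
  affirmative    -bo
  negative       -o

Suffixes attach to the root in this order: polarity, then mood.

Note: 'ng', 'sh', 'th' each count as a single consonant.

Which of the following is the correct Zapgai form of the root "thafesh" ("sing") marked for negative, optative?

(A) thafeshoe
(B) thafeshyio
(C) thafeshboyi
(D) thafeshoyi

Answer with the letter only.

Attach polarity negative -o → thafesho.
Attach mood optative -yi → thafeshoyi.
So the correct form is thafeshoyi, option (D).
(A) thafeshoe is wrong: it uses subjunctive instead of optative for mood.
(C) thafeshboyi is wrong: it uses affirmative instead of negative for polarity.
(B) thafeshyio is wrong: it has the affixes in the wrong order.

D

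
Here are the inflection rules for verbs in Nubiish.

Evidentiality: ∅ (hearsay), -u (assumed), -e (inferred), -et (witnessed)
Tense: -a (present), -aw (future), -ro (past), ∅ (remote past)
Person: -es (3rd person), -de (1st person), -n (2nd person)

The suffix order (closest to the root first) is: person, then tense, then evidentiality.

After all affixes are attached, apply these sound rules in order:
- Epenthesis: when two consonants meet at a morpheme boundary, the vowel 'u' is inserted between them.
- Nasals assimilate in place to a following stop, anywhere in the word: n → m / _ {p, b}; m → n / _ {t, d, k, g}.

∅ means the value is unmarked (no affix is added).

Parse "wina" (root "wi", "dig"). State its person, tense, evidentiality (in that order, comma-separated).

Segment: wi-n-a.
person: -n → 2nd person.
tense: -a → present.
evidentiality: ∅ → hearsay.

2nd person, present, hearsay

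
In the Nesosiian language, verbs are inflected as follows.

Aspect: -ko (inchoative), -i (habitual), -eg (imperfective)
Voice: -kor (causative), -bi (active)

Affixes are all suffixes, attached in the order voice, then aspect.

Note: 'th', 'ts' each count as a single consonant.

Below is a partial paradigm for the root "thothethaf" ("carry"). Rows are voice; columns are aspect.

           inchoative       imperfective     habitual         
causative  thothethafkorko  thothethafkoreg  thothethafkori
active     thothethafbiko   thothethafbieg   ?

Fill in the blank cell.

thothethafbii

Attach voice active -bi → thothethafbi.
Attach aspect habitual -i → thothethafbii.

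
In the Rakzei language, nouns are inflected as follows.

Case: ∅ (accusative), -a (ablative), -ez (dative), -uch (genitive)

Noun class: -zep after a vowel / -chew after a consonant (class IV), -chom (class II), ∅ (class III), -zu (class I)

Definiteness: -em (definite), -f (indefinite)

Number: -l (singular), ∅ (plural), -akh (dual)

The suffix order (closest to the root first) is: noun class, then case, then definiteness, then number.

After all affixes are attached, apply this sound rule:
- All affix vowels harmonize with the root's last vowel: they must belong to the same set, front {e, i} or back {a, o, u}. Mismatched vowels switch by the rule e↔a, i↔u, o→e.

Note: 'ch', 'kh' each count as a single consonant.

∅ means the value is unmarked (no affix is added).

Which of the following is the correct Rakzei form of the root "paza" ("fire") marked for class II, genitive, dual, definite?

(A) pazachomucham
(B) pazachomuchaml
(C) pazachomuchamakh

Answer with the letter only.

Attach noun class class II -chom → pazachom.
Attach case genitive -uch → pazachomuch.
Attach definiteness definite -em → pazachomuchem.
Attach number dual -akh → pazachomuchemakh.
Apply vowel harmony: pazachomuchemakh → pazachomuchamakh.
So the correct form is pazachomuchamakh, option (C).
(A) pazachomucham is wrong: it uses plural instead of dual for number.
(B) pazachomuchaml is wrong: it uses singular instead of dual for number.

C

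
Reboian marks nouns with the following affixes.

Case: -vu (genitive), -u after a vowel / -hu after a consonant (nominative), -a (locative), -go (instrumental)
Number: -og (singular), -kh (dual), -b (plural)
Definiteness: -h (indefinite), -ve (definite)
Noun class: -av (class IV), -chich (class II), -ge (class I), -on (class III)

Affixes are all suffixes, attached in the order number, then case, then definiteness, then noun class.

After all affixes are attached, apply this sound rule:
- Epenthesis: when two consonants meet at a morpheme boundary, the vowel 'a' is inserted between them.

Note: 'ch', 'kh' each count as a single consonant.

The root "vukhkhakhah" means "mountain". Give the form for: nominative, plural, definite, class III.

Attach number plural -b → vukhkhakhahb.
Attach case nominative -hu (after consonant 'b') → vukhkhakhahbhu.
Attach definiteness definite -ve → vukhkhakhahbhuve.
Attach noun class class III -on → vukhkhakhahbhuveon.
Apply epenthesis: vukhkhakhahbhuveon → vukhkhakhahabahuveon.

vukhkhakhahabahuveon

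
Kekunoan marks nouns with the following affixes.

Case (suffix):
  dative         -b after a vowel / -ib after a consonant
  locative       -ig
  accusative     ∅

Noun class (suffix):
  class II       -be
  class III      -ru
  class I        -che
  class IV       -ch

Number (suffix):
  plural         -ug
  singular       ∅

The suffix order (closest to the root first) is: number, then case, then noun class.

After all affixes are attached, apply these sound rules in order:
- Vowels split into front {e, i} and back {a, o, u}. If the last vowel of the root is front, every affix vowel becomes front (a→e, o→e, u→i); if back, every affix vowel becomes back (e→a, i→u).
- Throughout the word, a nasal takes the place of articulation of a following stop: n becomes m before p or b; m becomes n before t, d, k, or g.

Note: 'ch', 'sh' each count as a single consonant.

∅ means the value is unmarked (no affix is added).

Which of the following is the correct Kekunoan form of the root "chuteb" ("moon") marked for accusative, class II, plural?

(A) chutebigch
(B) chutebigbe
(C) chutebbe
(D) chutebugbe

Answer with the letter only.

Attach number plural -ug → chutebug.
case = accusative: zero marking, form stays chutebug.
Attach noun class class II -be → chutebugbe.
Apply vowel harmony: chutebugbe → chutebigbe.
Nasal assimilation: no change.
So the correct form is chutebigbe, option (B).
(C) chutebbe is wrong: it uses singular instead of plural for number.
(D) chutebugbe is wrong: it fails to apply the sound rule(s).
(A) chutebigch is wrong: it uses class IV instead of class II for noun class.

B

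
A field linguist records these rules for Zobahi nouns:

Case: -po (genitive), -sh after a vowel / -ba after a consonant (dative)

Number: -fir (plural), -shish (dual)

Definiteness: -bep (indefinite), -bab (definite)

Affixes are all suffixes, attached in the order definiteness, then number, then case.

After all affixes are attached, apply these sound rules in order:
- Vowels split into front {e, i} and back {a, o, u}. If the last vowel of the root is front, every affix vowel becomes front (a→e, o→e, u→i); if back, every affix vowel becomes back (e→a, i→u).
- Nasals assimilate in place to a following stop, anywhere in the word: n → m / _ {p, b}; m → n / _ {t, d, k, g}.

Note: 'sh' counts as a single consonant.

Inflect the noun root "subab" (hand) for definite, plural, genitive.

subabbabfurpo

Attach definiteness definite -bab → subabbab.
Attach number plural -fir → subabbabfir.
Attach case genitive -po → subabbabfirpo.
Apply vowel harmony: subabbabfirpo → subabbabfurpo.
Nasal assimilation: no change.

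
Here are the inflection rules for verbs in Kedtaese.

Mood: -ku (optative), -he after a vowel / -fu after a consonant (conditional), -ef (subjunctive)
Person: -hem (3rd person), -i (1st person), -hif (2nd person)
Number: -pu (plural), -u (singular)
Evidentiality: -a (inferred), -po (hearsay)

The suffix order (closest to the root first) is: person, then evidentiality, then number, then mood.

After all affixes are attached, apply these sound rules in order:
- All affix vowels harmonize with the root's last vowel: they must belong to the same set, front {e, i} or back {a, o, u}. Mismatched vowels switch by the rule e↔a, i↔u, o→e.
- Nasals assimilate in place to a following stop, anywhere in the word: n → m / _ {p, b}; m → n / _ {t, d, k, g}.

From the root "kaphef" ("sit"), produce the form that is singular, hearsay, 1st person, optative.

Attach person 1st person -i → kaphefi.
Attach evidentiality hearsay -po → kaphefipo.
Attach number singular -u → kaphefipou.
Attach mood optative -ku → kaphefipouku.
Apply vowel harmony: kaphefipouku → kaphefipeiki.
Nasal assimilation: no change.

kaphefipeiki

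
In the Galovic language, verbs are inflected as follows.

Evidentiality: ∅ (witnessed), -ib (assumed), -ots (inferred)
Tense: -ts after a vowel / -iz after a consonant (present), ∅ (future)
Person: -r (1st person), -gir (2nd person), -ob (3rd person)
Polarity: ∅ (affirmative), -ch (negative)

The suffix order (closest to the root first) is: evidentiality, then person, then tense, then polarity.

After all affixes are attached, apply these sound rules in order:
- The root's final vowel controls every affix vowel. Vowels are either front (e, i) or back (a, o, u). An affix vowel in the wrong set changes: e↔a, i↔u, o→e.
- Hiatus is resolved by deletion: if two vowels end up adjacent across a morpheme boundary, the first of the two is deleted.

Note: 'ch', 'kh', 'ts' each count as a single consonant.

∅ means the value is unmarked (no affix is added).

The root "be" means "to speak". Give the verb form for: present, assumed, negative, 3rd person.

bibebizch

Attach evidentiality assumed -ib → beib.
Attach person 3rd person -ob → beibob.
Attach tense present -iz (after consonant 'b') → beibobiz.
Attach polarity negative -ch → beibobizch.
Apply vowel harmony: beibobizch → beibebizch.
Apply vowel deletion: beibebizch → bibebizch.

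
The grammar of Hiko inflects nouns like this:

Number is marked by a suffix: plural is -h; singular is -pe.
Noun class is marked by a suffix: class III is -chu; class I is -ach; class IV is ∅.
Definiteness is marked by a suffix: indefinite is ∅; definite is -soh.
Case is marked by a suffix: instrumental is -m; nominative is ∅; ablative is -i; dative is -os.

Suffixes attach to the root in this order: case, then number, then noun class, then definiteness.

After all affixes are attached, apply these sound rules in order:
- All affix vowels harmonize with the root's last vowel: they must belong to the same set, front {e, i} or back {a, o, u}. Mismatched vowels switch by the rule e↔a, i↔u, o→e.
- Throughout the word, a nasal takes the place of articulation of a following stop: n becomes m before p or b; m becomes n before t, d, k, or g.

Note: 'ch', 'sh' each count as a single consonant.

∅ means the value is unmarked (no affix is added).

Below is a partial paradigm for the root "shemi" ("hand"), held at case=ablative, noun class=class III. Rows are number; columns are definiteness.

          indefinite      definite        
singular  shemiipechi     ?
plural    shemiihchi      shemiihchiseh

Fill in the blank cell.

Attach case ablative -i → shemii.
Attach number singular -pe → shemiipe.
Attach noun class class III -chu → shemiipechu.
Attach definiteness definite -soh → shemiipechusoh.
Apply vowel harmony: shemiipechusoh → shemiipechiseh.
Nasal assimilation: no change.

shemiipechiseh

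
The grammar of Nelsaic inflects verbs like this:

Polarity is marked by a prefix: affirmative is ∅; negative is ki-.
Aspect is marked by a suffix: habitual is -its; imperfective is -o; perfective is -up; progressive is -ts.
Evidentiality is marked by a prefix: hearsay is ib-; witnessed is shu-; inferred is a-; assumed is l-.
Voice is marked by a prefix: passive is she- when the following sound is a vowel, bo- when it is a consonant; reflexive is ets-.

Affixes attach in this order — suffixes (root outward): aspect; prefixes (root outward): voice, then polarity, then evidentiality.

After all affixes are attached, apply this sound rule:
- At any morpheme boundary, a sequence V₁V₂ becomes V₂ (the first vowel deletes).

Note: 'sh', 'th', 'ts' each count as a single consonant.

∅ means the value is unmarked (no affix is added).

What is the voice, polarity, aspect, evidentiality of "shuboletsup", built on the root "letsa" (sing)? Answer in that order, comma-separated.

Segment: shu-bo-letsa-up.
voice: she/bo- → passive.
polarity: ∅ → affirmative.
aspect: -up → perfective.
evidentiality: shu- → witnessed.

passive, affirmative, perfective, witnessed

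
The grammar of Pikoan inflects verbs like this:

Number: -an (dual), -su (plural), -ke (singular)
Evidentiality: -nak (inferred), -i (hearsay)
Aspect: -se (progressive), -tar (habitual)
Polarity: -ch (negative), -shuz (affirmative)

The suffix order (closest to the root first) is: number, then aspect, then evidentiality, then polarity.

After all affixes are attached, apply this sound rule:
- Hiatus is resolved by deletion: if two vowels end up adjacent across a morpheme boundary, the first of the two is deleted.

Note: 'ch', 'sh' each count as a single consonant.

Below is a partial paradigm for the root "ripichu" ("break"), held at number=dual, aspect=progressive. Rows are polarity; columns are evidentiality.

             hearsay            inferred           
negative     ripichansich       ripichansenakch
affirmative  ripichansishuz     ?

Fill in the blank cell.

ripichansenakshuz

Attach number dual -an → ripichuan.
Attach aspect progressive -se → ripichuanse.
Attach evidentiality inferred -nak → ripichuansenak.
Attach polarity affirmative -shuz → ripichuansenakshuz.
Apply vowel deletion: ripichuansenakshuz → ripichansenakshuz.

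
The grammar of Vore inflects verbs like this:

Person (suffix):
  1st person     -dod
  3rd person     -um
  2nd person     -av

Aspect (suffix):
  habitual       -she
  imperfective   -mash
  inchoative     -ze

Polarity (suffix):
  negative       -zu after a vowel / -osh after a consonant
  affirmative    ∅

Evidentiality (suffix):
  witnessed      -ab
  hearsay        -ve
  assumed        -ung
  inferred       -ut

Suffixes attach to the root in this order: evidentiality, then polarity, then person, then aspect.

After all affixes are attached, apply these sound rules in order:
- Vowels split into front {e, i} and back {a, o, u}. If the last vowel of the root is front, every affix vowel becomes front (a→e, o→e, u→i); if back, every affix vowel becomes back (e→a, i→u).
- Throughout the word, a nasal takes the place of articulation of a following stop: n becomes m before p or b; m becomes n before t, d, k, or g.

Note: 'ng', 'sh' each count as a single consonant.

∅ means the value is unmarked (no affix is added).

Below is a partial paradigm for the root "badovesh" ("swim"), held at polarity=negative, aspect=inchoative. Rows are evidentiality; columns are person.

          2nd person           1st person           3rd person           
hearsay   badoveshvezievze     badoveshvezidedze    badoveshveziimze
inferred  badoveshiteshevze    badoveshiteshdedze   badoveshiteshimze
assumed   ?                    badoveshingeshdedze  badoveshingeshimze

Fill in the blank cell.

badoveshingeshevze

Attach evidentiality assumed -ung → badoveshung.
Attach polarity negative -osh (after consonant 'ng') → badoveshungosh.
Attach person 2nd person -av → badoveshungoshav.
Attach aspect inchoative -ze → badoveshungoshavze.
Apply vowel harmony: badoveshungoshavze → badoveshingeshevze.
Nasal assimilation: no change.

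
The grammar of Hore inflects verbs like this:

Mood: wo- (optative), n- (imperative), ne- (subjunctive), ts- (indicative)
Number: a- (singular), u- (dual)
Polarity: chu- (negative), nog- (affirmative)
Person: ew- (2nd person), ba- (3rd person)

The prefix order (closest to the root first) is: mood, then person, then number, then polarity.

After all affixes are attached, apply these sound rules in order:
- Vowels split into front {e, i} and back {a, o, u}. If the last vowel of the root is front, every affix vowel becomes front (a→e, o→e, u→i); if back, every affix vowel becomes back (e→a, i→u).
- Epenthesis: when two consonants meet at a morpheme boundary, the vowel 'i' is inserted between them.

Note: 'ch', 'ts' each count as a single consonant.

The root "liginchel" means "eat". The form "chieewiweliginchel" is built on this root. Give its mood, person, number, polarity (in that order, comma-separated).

optative, 2nd person, singular, negative

Segment: chu-a-ew-wo-liginchel.
mood: wo- → optative.
person: ew- → 2nd person.
number: a- → singular.
polarity: chu- → negative.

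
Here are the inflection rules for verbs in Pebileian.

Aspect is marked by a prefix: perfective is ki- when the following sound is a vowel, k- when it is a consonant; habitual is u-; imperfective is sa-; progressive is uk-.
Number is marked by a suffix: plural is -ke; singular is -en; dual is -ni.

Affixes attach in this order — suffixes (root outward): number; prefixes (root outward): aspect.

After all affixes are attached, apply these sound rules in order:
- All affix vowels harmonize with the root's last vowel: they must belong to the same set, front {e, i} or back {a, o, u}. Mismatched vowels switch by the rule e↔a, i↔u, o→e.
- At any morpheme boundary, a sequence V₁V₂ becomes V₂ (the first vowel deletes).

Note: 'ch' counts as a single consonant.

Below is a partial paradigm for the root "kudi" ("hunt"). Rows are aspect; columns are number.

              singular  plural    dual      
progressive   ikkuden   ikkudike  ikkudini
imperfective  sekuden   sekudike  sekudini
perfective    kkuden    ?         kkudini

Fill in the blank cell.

kkudike

Attach number plural -ke → kudike.
Attach aspect perfective k- (before consonant 'k') → kkudike.
Vowel harmony: no change.
Vowel deletion: no change.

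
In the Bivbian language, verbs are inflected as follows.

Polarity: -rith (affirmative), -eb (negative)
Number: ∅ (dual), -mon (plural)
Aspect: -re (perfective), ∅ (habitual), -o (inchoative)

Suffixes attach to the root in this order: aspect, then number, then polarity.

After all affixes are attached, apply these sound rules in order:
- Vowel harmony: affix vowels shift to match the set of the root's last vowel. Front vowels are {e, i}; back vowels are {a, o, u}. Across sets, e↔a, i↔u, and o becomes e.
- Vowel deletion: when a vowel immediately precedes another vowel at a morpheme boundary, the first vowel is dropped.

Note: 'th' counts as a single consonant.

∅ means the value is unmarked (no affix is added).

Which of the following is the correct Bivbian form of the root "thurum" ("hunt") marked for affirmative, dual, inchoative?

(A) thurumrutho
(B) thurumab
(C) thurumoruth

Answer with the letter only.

C

Attach aspect inchoative -o → thurumo.
number = dual: zero marking, form stays thurumo.
Attach polarity affirmative -rith → thurumorith.
Apply vowel harmony: thurumorith → thurumoruth.
Vowel deletion: no change.
So the correct form is thurumoruth, option (C).
(A) thurumrutho is wrong: it has the affixes in the wrong order.
(B) thurumab is wrong: it uses negative instead of affirmative for polarity.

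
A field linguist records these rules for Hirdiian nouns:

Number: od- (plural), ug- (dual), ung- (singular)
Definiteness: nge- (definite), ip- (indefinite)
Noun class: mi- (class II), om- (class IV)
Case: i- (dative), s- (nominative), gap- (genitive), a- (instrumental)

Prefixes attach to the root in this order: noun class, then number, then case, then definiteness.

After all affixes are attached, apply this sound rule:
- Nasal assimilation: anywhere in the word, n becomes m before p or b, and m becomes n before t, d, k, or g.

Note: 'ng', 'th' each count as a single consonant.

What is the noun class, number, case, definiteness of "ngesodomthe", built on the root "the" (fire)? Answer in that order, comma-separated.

class IV, plural, nominative, definite

Segment: nge-s-od-om-the.
noun class: om- → class IV.
number: od- → plural.
case: s- → nominative.
definiteness: nge- → definite.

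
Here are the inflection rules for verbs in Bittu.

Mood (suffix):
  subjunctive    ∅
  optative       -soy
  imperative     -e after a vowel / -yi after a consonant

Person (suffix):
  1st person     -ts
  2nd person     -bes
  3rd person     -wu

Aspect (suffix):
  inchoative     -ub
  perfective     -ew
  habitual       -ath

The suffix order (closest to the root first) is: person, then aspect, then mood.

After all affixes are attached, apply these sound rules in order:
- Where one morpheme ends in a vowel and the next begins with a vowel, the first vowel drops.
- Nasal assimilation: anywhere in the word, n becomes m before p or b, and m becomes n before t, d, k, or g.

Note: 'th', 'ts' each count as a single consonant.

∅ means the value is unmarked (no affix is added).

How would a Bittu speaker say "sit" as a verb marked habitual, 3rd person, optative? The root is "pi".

piwathsoy

Attach person 3rd person -wu → piwu.
Attach aspect habitual -ath → piwuath.
Attach mood optative -soy → piwuathsoy.
Apply vowel deletion: piwuathsoy → piwathsoy.
Nasal assimilation: no change.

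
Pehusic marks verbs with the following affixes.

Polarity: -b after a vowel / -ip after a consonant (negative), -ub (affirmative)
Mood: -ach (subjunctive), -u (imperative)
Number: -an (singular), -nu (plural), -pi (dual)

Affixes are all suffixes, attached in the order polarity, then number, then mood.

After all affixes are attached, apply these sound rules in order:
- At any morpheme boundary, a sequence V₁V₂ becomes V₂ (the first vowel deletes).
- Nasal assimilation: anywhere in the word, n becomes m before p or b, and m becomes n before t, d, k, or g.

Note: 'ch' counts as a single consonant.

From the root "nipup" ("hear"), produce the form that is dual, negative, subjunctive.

Attach polarity negative -ip (after consonant 'p') → nipupip.
Attach number dual -pi → nipupippi.
Attach mood subjunctive -ach → nipupippiach.
Apply vowel deletion: nipupippiach → nipupippach.
Nasal assimilation: no change.

nipupippach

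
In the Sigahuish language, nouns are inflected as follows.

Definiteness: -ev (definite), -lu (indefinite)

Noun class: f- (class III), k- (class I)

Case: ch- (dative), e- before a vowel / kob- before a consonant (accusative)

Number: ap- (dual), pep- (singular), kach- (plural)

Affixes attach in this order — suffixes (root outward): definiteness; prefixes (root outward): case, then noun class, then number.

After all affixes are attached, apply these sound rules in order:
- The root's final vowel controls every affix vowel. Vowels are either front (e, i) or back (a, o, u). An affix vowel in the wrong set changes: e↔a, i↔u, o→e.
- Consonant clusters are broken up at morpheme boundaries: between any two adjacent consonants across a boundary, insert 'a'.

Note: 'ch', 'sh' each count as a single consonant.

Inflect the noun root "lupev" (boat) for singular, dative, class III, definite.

pepafachalupevev

Attach case dative ch- → chlupev.
Attach noun class class III f- → fchlupev.
Attach definiteness definite -ev → fchlupevev.
Attach number singular pep- → pepfchlupevev.
Vowel harmony: no change.
Apply epenthesis: pepfchlupevev → pepafachalupevev.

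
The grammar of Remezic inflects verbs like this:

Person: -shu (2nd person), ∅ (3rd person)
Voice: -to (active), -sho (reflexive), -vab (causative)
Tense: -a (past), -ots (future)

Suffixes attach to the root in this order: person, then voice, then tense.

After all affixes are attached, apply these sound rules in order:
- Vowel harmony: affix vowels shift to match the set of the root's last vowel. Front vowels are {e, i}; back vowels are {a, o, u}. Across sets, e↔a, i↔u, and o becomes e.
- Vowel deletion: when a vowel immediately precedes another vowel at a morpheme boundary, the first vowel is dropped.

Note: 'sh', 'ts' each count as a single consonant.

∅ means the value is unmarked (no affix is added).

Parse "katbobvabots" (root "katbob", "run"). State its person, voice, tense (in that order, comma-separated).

Segment: katbob-vab-ots.
person: ∅ → 3rd person.
voice: -vab → causative.
tense: -ots → future.

3rd person, causative, future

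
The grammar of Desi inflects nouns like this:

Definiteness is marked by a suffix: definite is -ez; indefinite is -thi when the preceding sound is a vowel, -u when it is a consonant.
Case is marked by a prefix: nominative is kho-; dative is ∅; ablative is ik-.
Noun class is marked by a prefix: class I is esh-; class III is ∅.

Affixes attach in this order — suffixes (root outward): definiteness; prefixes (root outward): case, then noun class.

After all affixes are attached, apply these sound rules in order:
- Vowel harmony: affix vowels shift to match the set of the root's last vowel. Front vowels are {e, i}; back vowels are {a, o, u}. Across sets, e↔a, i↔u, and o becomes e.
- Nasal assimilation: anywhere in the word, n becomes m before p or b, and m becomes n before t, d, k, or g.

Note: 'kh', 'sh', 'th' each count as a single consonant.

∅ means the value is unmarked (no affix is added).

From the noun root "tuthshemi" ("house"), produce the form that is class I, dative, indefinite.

case = dative: zero marking, form stays tuthshemi.
Attach noun class class I esh- → eshtuthshemi.
Attach definiteness indefinite -thi (after vowel 'i') → eshtuthshemithi.
Vowel harmony: no change.
Nasal assimilation: no change.

eshtuthshemithi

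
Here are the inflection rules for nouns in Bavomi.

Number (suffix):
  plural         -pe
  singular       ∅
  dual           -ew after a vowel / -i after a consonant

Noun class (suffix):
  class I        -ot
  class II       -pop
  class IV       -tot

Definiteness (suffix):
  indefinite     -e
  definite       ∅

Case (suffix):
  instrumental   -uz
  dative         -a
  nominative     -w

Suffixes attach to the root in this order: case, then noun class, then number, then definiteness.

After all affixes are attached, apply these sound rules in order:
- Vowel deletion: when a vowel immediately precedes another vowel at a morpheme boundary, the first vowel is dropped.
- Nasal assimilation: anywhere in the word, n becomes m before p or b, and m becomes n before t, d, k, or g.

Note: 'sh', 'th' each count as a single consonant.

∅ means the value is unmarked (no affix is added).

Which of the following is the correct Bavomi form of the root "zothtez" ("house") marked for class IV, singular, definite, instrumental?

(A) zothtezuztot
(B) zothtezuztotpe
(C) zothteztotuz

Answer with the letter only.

A

Attach case instrumental -uz → zothtezuz.
Attach noun class class IV -tot → zothtezuztot.
number = singular: zero marking, form stays zothtezuztot.
definiteness = definite: zero marking, form stays zothtezuztot.
Vowel deletion: no change.
Nasal assimilation: no change.
So the correct form is zothtezuztot, option (A).
(C) zothteztotuz is wrong: it has the affixes in the wrong order.
(B) zothtezuztotpe is wrong: it uses plural instead of singular for number.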